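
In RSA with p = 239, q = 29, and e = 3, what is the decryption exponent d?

4443

φ(n) = (p−1)(q−1) = 238·28 = 6664.
Need d with 3·d ≡ 1 (mod 6664). Apply the extended Euclidean algorithm:
6664 = 2221*3 + 1
3 = 3*1 + 0
Back-substitute:
1 = 6664 − 2221·3
So 3·(-2221) ≡ 1 (mod 6664), hence d ≡ -2221 ≡ 4443 (mod 6664).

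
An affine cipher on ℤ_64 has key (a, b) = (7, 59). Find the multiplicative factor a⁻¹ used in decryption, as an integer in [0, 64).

55

Apply the Euclidean algorithm to 64 and 7:
64 = 9·7 + 1
7 = 7·1 + 0
The gcd is 1. Working backward:
1 = 64 − 9·7
So 7·(-9) ≡ 1 (mod 64), and -9 ≡ 55 (mod 64).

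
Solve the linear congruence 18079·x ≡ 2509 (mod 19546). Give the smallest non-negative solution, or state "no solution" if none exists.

First find gcd(18079, 19546):
19546 = 1·18079 + 1467
18079 = 12·1467 + 475
1467 = 3·475 + 42
475 = 11·42 + 13
42 = 3·13 + 3
13 = 4·3 + 1
3 = 3·1 + 0
gcd = 1, so a unique solution mod 19546 exists.
Back-substitute for the Bézout coefficients:
1 = 13 − 4·3
1 = −4·42 + 13·13
1 = 13·475 − 147·42
1 = −147·1467 + 454·475
1 = 454·18079 − 5595·1467
1 = −5595·19546 + 6049·18079
So 18079·(6049) ≡ 1 (mod 19546), giving 18079⁻¹ ≡ 6049.
x ≡ 18079⁻¹·2509 ≡ 6049·2509 ≡ 9245 (mod 19546).

9245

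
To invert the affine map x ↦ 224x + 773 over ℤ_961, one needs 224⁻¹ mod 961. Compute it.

133

Apply the Euclidean algorithm to 961 and 224:
961 = 4·224 + 65
224 = 3·65 + 29
65 = 2·29 + 7
29 = 4·7 + 1
7 = 7·1 + 0
The gcd is 1. Working backward:
1 = 29 − 4·7
1 = −4·65 + 9·29
1 = 9·224 − 31·65
1 = −31·961 + 133·224
So 224·133 ≡ 1 (mod 961).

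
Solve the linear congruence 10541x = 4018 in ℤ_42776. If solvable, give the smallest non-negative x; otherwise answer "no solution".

First find gcd(10541, 42776):
42776 = 4*10541 + 612
10541 = 17*612 + 137
612 = 4*137 + 64
137 = 2*64 + 9
64 = 7*9 + 1
9 = 9*1 + 0
gcd = 1, so a unique solution mod 42776 exists.
Back-substitute for the Bézout coefficients:
1 = 64 − 7·9
1 = −7·137 + 15·64
1 = 15·612 − 67·137
1 = −67·10541 + 1154·612
1 = 1154·42776 − 4683·10541
So 10541·(-4683) ≡ 1 (mod 42776), giving 10541⁻¹ ≡ 38093.
x ≡ 10541⁻¹·4018 ≡ 38093·4018 ≡ 5146 (mod 42776).

5146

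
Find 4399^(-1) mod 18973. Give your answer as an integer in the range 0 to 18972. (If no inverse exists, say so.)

gcd(18973, 4399) by repeated division:
18973 = 4×4399 + 1377
4399 = 3×1377 + 268
1377 = 5×268 + 37
268 = 7×37 + 9
37 = 4×9 + 1
9 = 9×1 + 0
Since gcd(4399, 18973) = 1, back-substitute to write 1 as a combination:
1 = 37 − 4·9
1 = −4·268 + 29·37
1 = 29·1377 − 149·268
1 = −149·4399 + 476·1377
1 = 476·18973 − 2053·4399
Thus 4399·(-2053) ≡ 1 (mod 18973); reducing, -2053 mod 18973 = 16920.

16920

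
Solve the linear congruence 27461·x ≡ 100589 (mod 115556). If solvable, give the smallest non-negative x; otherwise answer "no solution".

no solution

gcd(27461, 115556):
115556 = 4×27461 + 5712
27461 = 4×5712 + 4613
5712 = 1×4613 + 1099
4613 = 4×1099 + 217
1099 = 5×217 + 14
217 = 15×14 + 7
14 = 2×7 + 0
gcd = 7, but 7 ∤ 100589, so the congruence has no solution.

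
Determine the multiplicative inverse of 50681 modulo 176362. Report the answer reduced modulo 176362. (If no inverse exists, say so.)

152191

gcd(176362, 50681) by repeated division:
176362 = 3×50681 + 24319
50681 = 2×24319 + 2043
24319 = 11×2043 + 1846
2043 = 1×1846 + 197
1846 = 9×197 + 73
197 = 2×73 + 51
73 = 1×51 + 22
51 = 2×22 + 7
22 = 3×7 + 1
7 = 7×1 + 0
Since gcd(50681, 176362) = 1, back-substitute to write 1 as a combination:
1 = 22 − 3·7
1 = −3·51 + 7·22
1 = 7·73 − 10·51
1 = −10·197 + 27·73
1 = 27·1846 − 253·197
1 = −253·2043 + 280·1846
1 = 280·24319 − 3333·2043
1 = −3333·50681 + 6946·24319
1 = 6946·176362 − 24171·50681
Hence 50681⁻¹ ≡ -24171 ≡ 152191 (mod 176362).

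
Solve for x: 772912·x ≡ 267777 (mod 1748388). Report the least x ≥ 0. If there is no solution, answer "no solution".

no solution

gcd(772912, 1748388):
1748388 = 2×772912 + 202564
772912 = 3×202564 + 165220
202564 = 1×165220 + 37344
165220 = 4×37344 + 15844
37344 = 2×15844 + 5656
15844 = 2×5656 + 4532
5656 = 1×4532 + 1124
4532 = 4×1124 + 36
1124 = 31×36 + 8
36 = 4×8 + 4
8 = 2×4 + 0
gcd = 4, but 4 ∤ 267777, so the congruence has no solution.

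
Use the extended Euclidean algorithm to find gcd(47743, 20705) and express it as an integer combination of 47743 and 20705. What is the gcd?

Euclidean algorithm:
47743 = 2×20705 + 6333
20705 = 3×6333 + 1706
6333 = 3×1706 + 1215
1706 = 1×1215 + 491
1215 = 2×491 + 233
491 = 2×233 + 25
233 = 9×25 + 8
25 = 3×8 + 1
8 = 8×1 + 0
gcd(47743, 20705) = 1.
Express as a combination:
1 = 25 − 3·8
1 = −3·233 + 28·25
1 = 28·491 − 59·233
1 = −59·1215 + 146·491
1 = 146·1706 − 205·1215
1 = −205·6333 + 761·1706
1 = 761·20705 − 2488·6333
1 = −2488·47743 + 5737·20705
So 1 = (-2488)·47743 + (5737)·20705.

1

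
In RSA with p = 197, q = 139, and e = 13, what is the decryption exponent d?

16645

φ(n) = (p−1)(q−1) = 196·138 = 27048.
Need d with 13·d ≡ 1 (mod 27048). Apply the extended Euclidean algorithm:
27048 = 2080·13 + 8
13 = 1·8 + 5
8 = 1·5 + 3
5 = 1·3 + 2
3 = 1·2 + 1
2 = 2·1 + 0
Back-substitute:
1 = 3 − 2
1 = −5 + 2·3
1 = 2·8 − 3·5
1 = −3·13 + 5·8
1 = 5·27048 − 10403·13
So 13·(-10403) ≡ 1 (mod 27048), hence d ≡ -10403 ≡ 16645 (mod 27048).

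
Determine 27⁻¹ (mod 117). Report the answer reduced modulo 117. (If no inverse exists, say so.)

Euclidean algorithm on 117, 27:
117 = 4×27 + 9
27 = 3×9 + 0
The gcd is 9, not 1, hence no inverse exists.

no inverse exists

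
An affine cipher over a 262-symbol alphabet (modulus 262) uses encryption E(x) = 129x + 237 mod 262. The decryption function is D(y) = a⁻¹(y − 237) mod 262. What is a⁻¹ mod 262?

65

Run Euclid on (262, 129):
262 = 2·129 + 4
129 = 32·4 + 1
4 = 4·1 + 0
Since gcd(129, 262) = 1, back-substitute to write 1 as a combination:
1 = 129 − 32·4
1 = −32·262 + 65·129
So 129·65 ≡ 1 (mod 262).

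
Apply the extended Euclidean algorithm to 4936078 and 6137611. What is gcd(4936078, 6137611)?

1

Apply Euclid's algorithm to 6137611 and 4936078:
6137611 = 1·4936078 + 1201533
4936078 = 4·1201533 + 129946
1201533 = 9·129946 + 32019
129946 = 4·32019 + 1870
32019 = 17·1870 + 229
1870 = 8·229 + 38
229 = 6·38 + 1
38 = 38·1 + 0
gcd(4936078, 6137611) = 1.
Working backward:
1 = 229 − 6·38
1 = −6·1870 + 49·229
1 = 49·32019 − 839·1870
1 = −839·129946 + 3405·32019
1 = 3405·1201533 − 31484·129946
1 = −31484·4936078 + 129341·1201533
1 = 129341·6137611 − 160825·4936078
So 1 = (129341)·6137611 + (-160825)·4936078.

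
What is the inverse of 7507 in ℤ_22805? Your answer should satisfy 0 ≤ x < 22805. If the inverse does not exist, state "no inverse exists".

Run Euclid on (22805, 7507):
22805 = 3*7507 + 284
7507 = 26*284 + 123
284 = 2*123 + 38
123 = 3*38 + 9
38 = 4*9 + 2
9 = 4*2 + 1
2 = 2*1 + 0
The gcd is 1. Working backward:
1 = 9 − 4·2
1 = −4·38 + 17·9
1 = 17·123 − 55·38
1 = −55·284 + 127·123
1 = 127·7507 − 3357·284
1 = −3357·22805 + 10198·7507
So 7507·10198 ≡ 1 (mod 22805).

10198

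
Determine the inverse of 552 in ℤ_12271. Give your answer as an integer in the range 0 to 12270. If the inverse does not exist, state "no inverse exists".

Run Euclid on (12271, 552):
12271 = 22·552 + 127
552 = 4·127 + 44
127 = 2·44 + 39
44 = 1·39 + 5
39 = 7·5 + 4
5 = 1·4 + 1
4 = 4·1 + 0
The gcd is 1. Working backward:
1 = 5 − 4
1 = −39 + 8·5
1 = 8·44 − 9·39
1 = −9·127 + 26·44
1 = 26·552 − 113·127
1 = −113·12271 + 2512·552
So 552·2512 ≡ 1 (mod 12271).

2512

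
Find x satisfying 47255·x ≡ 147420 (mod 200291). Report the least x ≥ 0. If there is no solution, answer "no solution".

8904

First find gcd(47255, 200291):
200291 = 4*47255 + 11271
47255 = 4*11271 + 2171
11271 = 5*2171 + 416
2171 = 5*416 + 91
416 = 4*91 + 52
91 = 1*52 + 39
52 = 1*39 + 13
39 = 3*13 + 0
gcd = 13 and 13 | 147420, so solutions exist. Divide through by 13: 3635x ≡ 11340 (mod 15407).
Now find 3635⁻¹ mod 15407:
15407 = 4×3635 + 867
3635 = 4×867 + 167
867 = 5×167 + 32
167 = 5×32 + 7
32 = 4×7 + 4
7 = 1×4 + 3
4 = 1×3 + 1
3 = 3×1 + 0
Back-substitute:
1 = 4 − 3
1 = −7 + 2·4
1 = 2·32 − 9·7
1 = −9·167 + 47·32
1 = 47·867 − 244·167
1 = −244·3635 + 1023·867
1 = 1023·15407 − 4336·3635
So 3635·(-4336) ≡ 1 (mod 15407), i.e. 3635⁻¹ ≡ 11071.
Then x ≡ 11071·11340 ≡ 8904 (mod 15407); the smallest non-negative solution is x = 8904.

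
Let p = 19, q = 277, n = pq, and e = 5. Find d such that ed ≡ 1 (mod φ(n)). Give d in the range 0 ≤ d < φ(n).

φ(n) = (p−1)(q−1) = 18·276 = 4968.
Need d with 5·d ≡ 1 (mod 4968). Apply the extended Euclidean algorithm:
4968 = 993·5 + 3
5 = 1·3 + 2
3 = 1·2 + 1
2 = 2·1 + 0
Back-substitute:
1 = 3 − 2
1 = −5 + 2·3
1 = 2·4968 − 1987·5
So 5·(-1987) ≡ 1 (mod 4968), hence d ≡ -1987 ≡ 2981 (mod 4968).

2981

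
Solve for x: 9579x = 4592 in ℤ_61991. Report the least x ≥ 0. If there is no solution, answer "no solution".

34688

First find gcd(9579, 61991):
61991 = 6*9579 + 4517
9579 = 2*4517 + 545
4517 = 8*545 + 157
545 = 3*157 + 74
157 = 2*74 + 9
74 = 8*9 + 2
9 = 4*2 + 1
2 = 2*1 + 0
gcd = 1, so a unique solution mod 61991 exists.
Back-substitute for the Bézout coefficients:
1 = 9 − 4·2
1 = −4·74 + 33·9
1 = 33·157 − 70·74
1 = −70·545 + 243·157
1 = 243·4517 − 2014·545
1 = −2014·9579 + 4271·4517
1 = 4271·61991 − 27640·9579
So 9579·(-27640) ≡ 1 (mod 61991), giving 9579⁻¹ ≡ 34351.
x ≡ 9579⁻¹·4592 ≡ 34351·4592 ≡ 34688 (mod 61991).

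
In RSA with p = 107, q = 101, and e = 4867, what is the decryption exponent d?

φ(n) = (p−1)(q−1) = 106·100 = 10600.
Need d with 4867·d ≡ 1 (mod 10600). Apply the extended Euclidean algorithm:
10600 = 2×4867 + 866
4867 = 5×866 + 537
866 = 1×537 + 329
537 = 1×329 + 208
329 = 1×208 + 121
208 = 1×121 + 87
121 = 1×87 + 34
87 = 2×34 + 19
34 = 1×19 + 15
19 = 1×15 + 4
15 = 3×4 + 3
4 = 1×3 + 1
3 = 3×1 + 0
Back-substitute:
1 = 4 − 3
1 = −15 + 4·4
1 = 4·19 − 5·15
1 = −5·34 + 9·19
1 = 9·87 − 23·34
1 = −23·121 + 32·87
1 = 32·208 − 55·121
1 = −55·329 + 87·208
1 = 87·537 − 142·329
1 = −142·866 + 229·537
1 = 229·4867 − 1287·866
1 = −1287·10600 + 2803·4867
So 4867·2803 ≡ 1 (mod 10600), hence d = 2803.

2803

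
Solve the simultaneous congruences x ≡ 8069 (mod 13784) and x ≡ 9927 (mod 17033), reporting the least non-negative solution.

Write x = 8069 + 13784·k. Then 13784·k ≡ 9927 − 8069 ≡ 1858 (mod 17033).
Need 13784⁻¹ mod 17033. Extended Euclid on (17033, 13784):
17033 = 1·13784 + 3249
13784 = 4·3249 + 788
3249 = 4·788 + 97
788 = 8·97 + 12
97 = 8·12 + 1
12 = 12·1 + 0
Back-substitute:
1 = 97 − 8·12
1 = −8·788 + 65·97
1 = 65·3249 − 268·788
1 = −268·13784 + 1137·3249
1 = 1137·17033 − 1405·13784
13784⁻¹ ≡ 15628 (mod 17033), so k ≡ 15628·1858 ≡ 12592 (mod 17033).
x = 8069 + 13784·12592 = 173576197.

173576197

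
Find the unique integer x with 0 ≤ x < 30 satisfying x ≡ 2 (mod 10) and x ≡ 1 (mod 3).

Write x = 2 + 10·k. Then 10·k ≡ 1 − 2 ≡ 2 (mod 3).
Need 10⁻¹ mod 3. Extended Euclid on (3, 1):
3 = 3×1 + 0
10⁻¹ ≡ 1 (mod 3), so k ≡ 1·2 ≡ 2 (mod 3).
x = 2 + 10·2 = 22.

22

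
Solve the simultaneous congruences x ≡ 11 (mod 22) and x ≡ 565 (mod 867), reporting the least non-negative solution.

Write x = 11 + 22·k. Then 22·k ≡ 565 − 11 ≡ 554 (mod 867).
Need 22⁻¹ mod 867. Extended Euclid on (867, 22):
867 = 39×22 + 9
22 = 2×9 + 4
9 = 2×4 + 1
4 = 4×1 + 0
Back-substitute:
1 = 9 − 2·4
1 = −2·22 + 5·9
1 = 5·867 − 197·22
22⁻¹ ≡ 670 (mod 867), so k ≡ 670·554 ≡ 104 (mod 867).
x = 11 + 22·104 = 2299.

2299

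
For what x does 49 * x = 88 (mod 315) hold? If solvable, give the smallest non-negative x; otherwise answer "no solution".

no solution

gcd(49, 315):
315 = 6×49 + 21
49 = 2×21 + 7
21 = 3×7 + 0
gcd = 7, but 7 ∤ 88, so the congruence has no solution.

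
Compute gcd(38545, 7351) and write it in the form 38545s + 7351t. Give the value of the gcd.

Repeated division:
38545 = 5·7351 + 1790
7351 = 4·1790 + 191
1790 = 9·191 + 71
191 = 2·71 + 49
71 = 1·49 + 22
49 = 2·22 + 5
22 = 4·5 + 2
5 = 2·2 + 1
2 = 2·1 + 0
gcd(38545, 7351) = 1.
Back-substituting:
1 = 5 − 2·2
1 = −2·22 + 9·5
1 = 9·49 − 20·22
1 = −20·71 + 29·49
1 = 29·191 − 78·71
1 = −78·1790 + 731·191
1 = 731·7351 − 3002·1790
1 = −3002·38545 + 15741·7351
So 1 = (-3002)·38545 + (15741)·7351.

1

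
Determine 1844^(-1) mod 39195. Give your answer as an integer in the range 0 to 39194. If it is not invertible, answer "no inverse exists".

Extended Euclidean algorithm:
39195 = 21*1844 + 471
1844 = 3*471 + 431
471 = 1*431 + 40
431 = 10*40 + 31
40 = 1*31 + 9
31 = 3*9 + 4
9 = 2*4 + 1
4 = 4*1 + 0
gcd = 1, so the inverse exists. Back-substitute:
1 = 9 − 2·4
1 = −2·31 + 7·9
1 = 7·40 − 9·31
1 = −9·431 + 97·40
1 = 97·471 − 106·431
1 = −106·1844 + 415·471
1 = 415·39195 − 8821·1844
Hence 1844⁻¹ ≡ -8821 ≡ 30374 (mod 39195).

30374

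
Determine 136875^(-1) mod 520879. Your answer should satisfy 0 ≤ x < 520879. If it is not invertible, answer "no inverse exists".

Extended Euclidean algorithm:
520879 = 3·136875 + 110254
136875 = 1·110254 + 26621
110254 = 4·26621 + 3770
26621 = 7·3770 + 231
3770 = 16·231 + 74
231 = 3·74 + 9
74 = 8·9 + 2
9 = 4·2 + 1
2 = 2·1 + 0
The gcd is 1. Working backward:
1 = 9 − 4·2
1 = −4·74 + 33·9
1 = 33·231 − 103·74
1 = −103·3770 + 1681·231
1 = 1681·26621 − 11870·3770
1 = −11870·110254 + 49161·26621
1 = 49161·136875 − 61031·110254
1 = −61031·520879 + 232254·136875
So 136875·232254 ≡ 1 (mod 520879).

232254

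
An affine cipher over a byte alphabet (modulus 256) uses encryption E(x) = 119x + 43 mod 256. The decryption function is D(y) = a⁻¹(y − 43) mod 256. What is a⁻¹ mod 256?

gcd(256, 119) by repeated division:
256 = 2×119 + 18
119 = 6×18 + 11
18 = 1×11 + 7
11 = 1×7 + 4
7 = 1×4 + 3
4 = 1×3 + 1
3 = 3×1 + 0
Since gcd(119, 256) = 1, back-substitute to write 1 as a combination:
1 = 4 − 3
1 = −7 + 2·4
1 = 2·11 − 3·7
1 = −3·18 + 5·11
1 = 5·119 − 33·18
1 = −33·256 + 71·119
So 119·71 ≡ 1 (mod 256).

71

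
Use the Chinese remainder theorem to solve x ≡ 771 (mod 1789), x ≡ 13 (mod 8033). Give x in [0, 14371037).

Write x = 771 + 1789·k. Then 1789·k ≡ 13 − 771 ≡ 7275 (mod 8033).
Need 1789⁻¹ mod 8033. Extended Euclid on (8033, 1789):
8033 = 4·1789 + 877
1789 = 2·877 + 35
877 = 25·35 + 2
35 = 17·2 + 1
2 = 2·1 + 0
Back-substitute:
1 = 35 − 17·2
1 = −17·877 + 426·35
1 = 426·1789 − 869·877
1 = −869·8033 + 3902·1789
1789⁻¹ ≡ 3902 (mod 8033), so k ≡ 3902·7275 ≡ 6461 (mod 8033).
x = 771 + 1789·6461 = 11559500.

11559500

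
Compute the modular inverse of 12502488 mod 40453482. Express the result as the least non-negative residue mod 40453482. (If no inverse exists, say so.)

no inverse exists

Euclidean algorithm on 40453482, 12502488:
40453482 = 3*12502488 + 2946018
12502488 = 4*2946018 + 718416
2946018 = 4*718416 + 72354
718416 = 9*72354 + 67230
72354 = 1*67230 + 5124
67230 = 13*5124 + 618
5124 = 8*618 + 180
618 = 3*180 + 78
180 = 2*78 + 24
78 = 3*24 + 6
24 = 4*6 + 0
The gcd is 6, not 1, hence no inverse exists.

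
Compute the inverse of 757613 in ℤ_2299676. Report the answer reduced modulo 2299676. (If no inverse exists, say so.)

Run Euclid on (2299676, 757613):
2299676 = 3·757613 + 26837
757613 = 28·26837 + 6177
26837 = 4·6177 + 2129
6177 = 2·2129 + 1919
2129 = 1·1919 + 210
1919 = 9·210 + 29
210 = 7·29 + 7
29 = 4·7 + 1
7 = 7·1 + 0
gcd = 1, so the inverse exists. Back-substitute:
1 = 29 − 4·7
1 = −4·210 + 29·29
1 = 29·1919 − 265·210
1 = −265·2129 + 294·1919
1 = 294·6177 − 853·2129
1 = −853·26837 + 3706·6177
1 = 3706·757613 − 104621·26837
1 = −104621·2299676 + 317569·757613
So 757613·317569 ≡ 1 (mod 2299676).

317569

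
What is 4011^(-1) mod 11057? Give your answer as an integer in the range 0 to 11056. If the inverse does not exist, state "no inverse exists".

3410

Apply the Euclidean algorithm to 11057 and 4011:
11057 = 2·4011 + 3035
4011 = 1·3035 + 976
3035 = 3·976 + 107
976 = 9·107 + 13
107 = 8·13 + 3
13 = 4·3 + 1
3 = 3·1 + 0
gcd = 1, so the inverse exists. Back-substitute:
1 = 13 − 4·3
1 = −4·107 + 33·13
1 = 33·976 − 301·107
1 = −301·3035 + 936·976
1 = 936·4011 − 1237·3035
1 = −1237·11057 + 3410·4011
So 4011·3410 ≡ 1 (mod 11057).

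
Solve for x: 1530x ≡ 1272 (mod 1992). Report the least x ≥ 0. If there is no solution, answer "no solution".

312

First find gcd(1530, 1992):
1992 = 1*1530 + 462
1530 = 3*462 + 144
462 = 3*144 + 30
144 = 4*30 + 24
30 = 1*24 + 6
24 = 4*6 + 0
gcd = 6 and 6 | 1272, so solutions exist. Divide through by 6: 255x ≡ 212 (mod 332).
Now find 255⁻¹ mod 332:
332 = 1×255 + 77
255 = 3×77 + 24
77 = 3×24 + 5
24 = 4×5 + 4
5 = 1×4 + 1
4 = 4×1 + 0
Back-substitute:
1 = 5 − 4
1 = −24 + 5·5
1 = 5·77 − 16·24
1 = −16·255 + 53·77
1 = 53·332 − 69·255
So 255·(-69) ≡ 1 (mod 332), i.e. 255⁻¹ ≡ 263.
Then x ≡ 263·212 ≡ 312 (mod 332); the smallest non-negative solution is x = 312.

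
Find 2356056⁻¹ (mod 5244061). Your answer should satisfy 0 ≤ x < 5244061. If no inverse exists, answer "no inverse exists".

3941684

Run Euclid on (5244061, 2356056):
5244061 = 2×2356056 + 531949
2356056 = 4×531949 + 228260
531949 = 2×228260 + 75429
228260 = 3×75429 + 1973
75429 = 38×1973 + 455
1973 = 4×455 + 153
455 = 2×153 + 149
153 = 1×149 + 4
149 = 37×4 + 1
4 = 4×1 + 0
gcd = 1, so the inverse exists. Back-substitute:
1 = 149 − 37·4
1 = −37·153 + 38·149
1 = 38·455 − 113·153
1 = −113·1973 + 490·455
1 = 490·75429 − 18733·1973
1 = −18733·228260 + 56689·75429
1 = 56689·531949 − 132111·228260
1 = −132111·2356056 + 585133·531949
1 = 585133·5244061 − 1302377·2356056
Thus 2356056·(-1302377) ≡ 1 (mod 5244061); reducing, -1302377 mod 5244061 = 3941684.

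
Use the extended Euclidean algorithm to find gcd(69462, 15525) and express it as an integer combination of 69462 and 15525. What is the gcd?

9

Apply Euclid's algorithm to 69462 and 15525:
69462 = 4·15525 + 7362
15525 = 2·7362 + 801
7362 = 9·801 + 153
801 = 5·153 + 36
153 = 4·36 + 9
36 = 4·9 + 0
gcd(69462, 15525) = 9.
Back-substituting:
9 = 153 − 4·36
9 = −4·801 + 21·153
9 = 21·7362 − 193·801
9 = −193·15525 + 407·7362
9 = 407·69462 − 1821·15525
So 9 = (407)·69462 + (-1821)·15525.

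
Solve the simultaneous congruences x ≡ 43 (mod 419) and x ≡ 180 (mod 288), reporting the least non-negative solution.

Write x = 43 + 419·k. Then 419·k ≡ 180 − 43 ≡ 137 (mod 288).
Need 419⁻¹ mod 288. Extended Euclid on (288, 131):
288 = 2·131 + 26
131 = 5·26 + 1
26 = 26·1 + 0
Back-substitute:
1 = 131 − 5·26
1 = −5·288 + 11·131
419⁻¹ ≡ 11 (mod 288), so k ≡ 11·137 ≡ 67 (mod 288).
x = 43 + 419·67 = 28116.

28116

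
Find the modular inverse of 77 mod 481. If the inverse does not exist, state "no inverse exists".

gcd(481, 77) by repeated division:
481 = 6*77 + 19
77 = 4*19 + 1
19 = 19*1 + 0
Since gcd(77, 481) = 1, back-substitute to write 1 as a combination:
1 = 77 − 4·19
1 = −4·481 + 25·77
So 77·25 ≡ 1 (mod 481).

25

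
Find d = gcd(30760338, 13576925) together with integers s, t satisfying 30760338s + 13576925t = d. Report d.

1

Repeated division:
30760338 = 2·13576925 + 3606488
13576925 = 3·3606488 + 2757461
3606488 = 1·2757461 + 849027
2757461 = 3·849027 + 210380
849027 = 4·210380 + 7507
210380 = 28·7507 + 184
7507 = 40·184 + 147
184 = 1·147 + 37
147 = 3·37 + 36
37 = 1·36 + 1
36 = 36·1 + 0
gcd(30760338, 13576925) = 1.
Back-substituting:
1 = 37 − 36
1 = −147 + 4·37
1 = 4·184 − 5·147
1 = −5·7507 + 204·184
1 = 204·210380 − 5717·7507
1 = −5717·849027 + 23072·210380
1 = 23072·2757461 − 74933·849027
1 = −74933·3606488 + 98005·2757461
1 = 98005·13576925 − 368948·3606488
1 = −368948·30760338 + 835901·13576925
So 1 = (-368948)·30760338 + (835901)·13576925.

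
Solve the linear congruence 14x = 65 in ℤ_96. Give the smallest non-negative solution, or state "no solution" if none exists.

no solution

gcd(14, 96):
96 = 6*14 + 12
14 = 1*12 + 2
12 = 6*2 + 0
gcd = 2, but 2 ∤ 65, so the congruence has no solution.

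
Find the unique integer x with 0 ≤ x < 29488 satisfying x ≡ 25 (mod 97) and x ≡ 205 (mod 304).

Write x = 25 + 97·k. Then 97·k ≡ 205 − 25 ≡ 180 (mod 304).
Need 97⁻¹ mod 304. Extended Euclid on (304, 97):
304 = 3×97 + 13
97 = 7×13 + 6
13 = 2×6 + 1
6 = 6×1 + 0
Back-substitute:
1 = 13 − 2·6
1 = −2·97 + 15·13
1 = 15·304 − 47·97
97⁻¹ ≡ 257 (mod 304), so k ≡ 257·180 ≡ 52 (mod 304).
x = 25 + 97·52 = 5069.

5069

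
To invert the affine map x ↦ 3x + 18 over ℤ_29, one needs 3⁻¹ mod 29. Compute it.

Extended Euclidean algorithm:
29 = 9·3 + 2
3 = 1·2 + 1
2 = 2·1 + 0
gcd = 1, so the inverse exists. Back-substitute:
1 = 3 − 2
1 = −29 + 10·3
So 3·10 ≡ 1 (mod 29).

10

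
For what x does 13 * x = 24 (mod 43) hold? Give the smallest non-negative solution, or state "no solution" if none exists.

First find gcd(13, 43):
43 = 3*13 + 4
13 = 3*4 + 1
4 = 4*1 + 0
gcd = 1, so a unique solution mod 43 exists.
Back-substitute for the Bézout coefficients:
1 = 13 − 3·4
1 = −3·43 + 10·13
So 13·(10) ≡ 1 (mod 43), giving 13⁻¹ ≡ 10.
x ≡ 13⁻¹·24 ≡ 10·24 ≡ 25 (mod 43).

25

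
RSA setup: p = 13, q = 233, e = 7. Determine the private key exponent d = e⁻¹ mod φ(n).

φ(n) = (p−1)(q−1) = 12·232 = 2784.
Need d with 7·d ≡ 1 (mod 2784). Apply the extended Euclidean algorithm:
2784 = 397·7 + 5
7 = 1·5 + 2
5 = 2·2 + 1
2 = 2·1 + 0
Back-substitute:
1 = 5 − 2·2
1 = −2·7 + 3·5
1 = 3·2784 − 1193·7
So 7·(-1193) ≡ 1 (mod 2784), hence d ≡ -1193 ≡ 1591 (mod 2784).

1591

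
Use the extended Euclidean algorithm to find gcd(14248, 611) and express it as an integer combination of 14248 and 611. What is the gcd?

Repeated division:
14248 = 23*611 + 195
611 = 3*195 + 26
195 = 7*26 + 13
26 = 2*13 + 0
gcd(14248, 611) = 13.
Back-substituting:
13 = 195 − 7·26
13 = −7·611 + 22·195
13 = 22·14248 − 513·611
So 13 = (22)·14248 + (-513)·611.

13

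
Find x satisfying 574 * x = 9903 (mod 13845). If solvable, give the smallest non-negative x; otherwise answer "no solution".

First find gcd(574, 13845):
13845 = 24·574 + 69
574 = 8·69 + 22
69 = 3·22 + 3
22 = 7·3 + 1
3 = 3·1 + 0
gcd = 1, so a unique solution mod 13845 exists.
Back-substitute for the Bézout coefficients:
1 = 22 − 7·3
1 = −7·69 + 22·22
1 = 22·574 − 183·69
1 = −183·13845 + 4414·574
So 574·(4414) ≡ 1 (mod 13845), giving 574⁻¹ ≡ 4414.
x ≡ 574⁻¹·9903 ≡ 4414·9903 ≡ 3177 (mod 13845).

3177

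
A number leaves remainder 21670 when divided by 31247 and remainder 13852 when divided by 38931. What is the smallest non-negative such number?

657052339

Write x = 21670 + 31247·k. Then 31247·k ≡ 13852 − 21670 ≡ 31113 (mod 38931).
Need 31247⁻¹ mod 38931. Extended Euclid on (38931, 31247):
38931 = 1·31247 + 7684
31247 = 4·7684 + 511
7684 = 15·511 + 19
511 = 26·19 + 17
19 = 1·17 + 2
17 = 8·2 + 1
2 = 2·1 + 0
Back-substitute:
1 = 17 − 8·2
1 = −8·19 + 9·17
1 = 9·511 − 242·19
1 = −242·7684 + 3639·511
1 = 3639·31247 − 14798·7684
1 = −14798·38931 + 18437·31247
31247⁻¹ ≡ 18437 (mod 38931), so k ≡ 18437·31113 ≡ 21027 (mod 38931).
x = 21670 + 31247·21027 = 657052339.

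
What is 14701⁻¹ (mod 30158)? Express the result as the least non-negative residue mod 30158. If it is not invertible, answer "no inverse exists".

26847

Extended Euclidean algorithm:
30158 = 2*14701 + 756
14701 = 19*756 + 337
756 = 2*337 + 82
337 = 4*82 + 9
82 = 9*9 + 1
9 = 9*1 + 0
gcd = 1, so the inverse exists. Back-substitute:
1 = 82 − 9·9
1 = −9·337 + 37·82
1 = 37·756 − 83·337
1 = −83·14701 + 1614·756
1 = 1614·30158 − 3311·14701
Thus 14701·(-3311) ≡ 1 (mod 30158); reducing, -3311 mod 30158 = 26847.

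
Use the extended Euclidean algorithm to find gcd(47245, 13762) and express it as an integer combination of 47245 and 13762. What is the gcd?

1

Euclidean algorithm:
47245 = 3*13762 + 5959
13762 = 2*5959 + 1844
5959 = 3*1844 + 427
1844 = 4*427 + 136
427 = 3*136 + 19
136 = 7*19 + 3
19 = 6*3 + 1
3 = 3*1 + 0
gcd(47245, 13762) = 1.
Back-substituting:
1 = 19 − 6·3
1 = −6·136 + 43·19
1 = 43·427 − 135·136
1 = −135·1844 + 583·427
1 = 583·5959 − 1884·1844
1 = −1884·13762 + 4351·5959
1 = 4351·47245 − 14937·13762
So 1 = (4351)·47245 + (-14937)·13762.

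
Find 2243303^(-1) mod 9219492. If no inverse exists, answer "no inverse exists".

gcd(9219492, 2243303) by repeated division:
9219492 = 4*2243303 + 246280
2243303 = 9*246280 + 26783
246280 = 9*26783 + 5233
26783 = 5*5233 + 618
5233 = 8*618 + 289
618 = 2*289 + 40
289 = 7*40 + 9
40 = 4*9 + 4
9 = 2*4 + 1
4 = 4*1 + 0
gcd = 1, so the inverse exists. Back-substitute:
1 = 9 − 2·4
1 = −2·40 + 9·9
1 = 9·289 − 65·40
1 = −65·618 + 139·289
1 = 139·5233 − 1177·618
1 = −1177·26783 + 6024·5233
1 = 6024·246280 − 55393·26783
1 = −55393·2243303 + 504561·246280
1 = 504561·9219492 − 2073637·2243303
Hence 2243303⁻¹ ≡ -2073637 ≡ 7145855 (mod 9219492).

7145855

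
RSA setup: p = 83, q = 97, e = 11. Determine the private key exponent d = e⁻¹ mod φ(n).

2147

φ(n) = (p−1)(q−1) = 82·96 = 7872.
Need d with 11·d ≡ 1 (mod 7872). Apply the extended Euclidean algorithm:
7872 = 715·11 + 7
11 = 1·7 + 4
7 = 1·4 + 3
4 = 1·3 + 1
3 = 3·1 + 0
Back-substitute:
1 = 4 − 3
1 = −7 + 2·4
1 = 2·11 − 3·7
1 = −3·7872 + 2147·11
So 11·2147 ≡ 1 (mod 7872), hence d = 2147.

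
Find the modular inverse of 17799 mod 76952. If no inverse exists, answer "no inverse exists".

3623

gcd(76952, 17799) by repeated division:
76952 = 4*17799 + 5756
17799 = 3*5756 + 531
5756 = 10*531 + 446
531 = 1*446 + 85
446 = 5*85 + 21
85 = 4*21 + 1
21 = 21*1 + 0
gcd = 1, so the inverse exists. Back-substitute:
1 = 85 − 4·21
1 = −4·446 + 21·85
1 = 21·531 − 25·446
1 = −25·5756 + 271·531
1 = 271·17799 − 838·5756
1 = −838·76952 + 3623·17799
So 17799·3623 ≡ 1 (mod 76952).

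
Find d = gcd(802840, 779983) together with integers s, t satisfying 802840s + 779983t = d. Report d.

Apply Euclid's algorithm to 802840 and 779983:
802840 = 1·779983 + 22857
779983 = 34·22857 + 2845
22857 = 8·2845 + 97
2845 = 29·97 + 32
97 = 3·32 + 1
32 = 32·1 + 0
gcd(802840, 779983) = 1.
Express as a combination:
1 = 97 − 3·32
1 = −3·2845 + 88·97
1 = 88·22857 − 707·2845
1 = −707·779983 + 24126·22857
1 = 24126·802840 − 24833·779983
So 1 = (24126)·802840 + (-24833)·779983.

1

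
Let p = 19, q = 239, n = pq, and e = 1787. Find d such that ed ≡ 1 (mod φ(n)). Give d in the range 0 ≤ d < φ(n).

3035

φ(n) = (p−1)(q−1) = 18·238 = 4284.
Need d with 1787·d ≡ 1 (mod 4284). Apply the extended Euclidean algorithm:
4284 = 2*1787 + 710
1787 = 2*710 + 367
710 = 1*367 + 343
367 = 1*343 + 24
343 = 14*24 + 7
24 = 3*7 + 3
7 = 2*3 + 1
3 = 3*1 + 0
Back-substitute:
1 = 7 − 2·3
1 = −2·24 + 7·7
1 = 7·343 − 100·24
1 = −100·367 + 107·343
1 = 107·710 − 207·367
1 = −207·1787 + 521·710
1 = 521·4284 − 1249·1787
So 1787·(-1249) ≡ 1 (mod 4284), hence d ≡ -1249 ≡ 3035 (mod 4284).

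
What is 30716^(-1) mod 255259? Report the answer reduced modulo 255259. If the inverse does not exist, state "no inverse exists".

62402

Extended Euclidean algorithm:
255259 = 8*30716 + 9531
30716 = 3*9531 + 2123
9531 = 4*2123 + 1039
2123 = 2*1039 + 45
1039 = 23*45 + 4
45 = 11*4 + 1
4 = 4*1 + 0
gcd = 1, so the inverse exists. Back-substitute:
1 = 45 − 11·4
1 = −11·1039 + 254·45
1 = 254·2123 − 519·1039
1 = −519·9531 + 2330·2123
1 = 2330·30716 − 7509·9531
1 = −7509·255259 + 62402·30716
So 30716·62402 ≡ 1 (mod 255259).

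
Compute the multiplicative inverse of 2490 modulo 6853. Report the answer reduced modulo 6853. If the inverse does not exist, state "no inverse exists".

gcd(6853, 2490) by repeated division:
6853 = 2·2490 + 1873
2490 = 1·1873 + 617
1873 = 3·617 + 22
617 = 28·22 + 1
22 = 22·1 + 0
Since gcd(2490, 6853) = 1, back-substitute to write 1 as a combination:
1 = 617 − 28·22
1 = −28·1873 + 85·617
1 = 85·2490 − 113·1873
1 = −113·6853 + 311·2490
So 2490·311 ≡ 1 (mod 6853).

311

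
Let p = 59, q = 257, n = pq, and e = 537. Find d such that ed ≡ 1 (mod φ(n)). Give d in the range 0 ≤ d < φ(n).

φ(n) = (p−1)(q−1) = 58·256 = 14848.
Need d with 537·d ≡ 1 (mod 14848). Apply the extended Euclidean algorithm:
14848 = 27×537 + 349
537 = 1×349 + 188
349 = 1×188 + 161
188 = 1×161 + 27
161 = 5×27 + 26
27 = 1×26 + 1
26 = 26×1 + 0
Back-substitute:
1 = 27 − 26
1 = −161 + 6·27
1 = 6·188 − 7·161
1 = −7·349 + 13·188
1 = 13·537 − 20·349
1 = −20·14848 + 553·537
So 537·553 ≡ 1 (mod 14848), hence d = 553.

553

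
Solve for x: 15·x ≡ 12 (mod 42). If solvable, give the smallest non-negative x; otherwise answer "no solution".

First find gcd(15, 42):
42 = 2×15 + 12
15 = 1×12 + 3
12 = 4×3 + 0
gcd = 3 and 3 | 12, so solutions exist. Divide through by 3: 5x ≡ 4 (mod 14).
Now find 5⁻¹ mod 14:
14 = 2*5 + 4
5 = 1*4 + 1
4 = 4*1 + 0
Back-substitute:
1 = 5 − 4
1 = −14 + 3·5
So 5⁻¹ ≡ 3 (mod 14).
Then x ≡ 3·4 ≡ 12 (mod 14); the smallest non-negative solution is x = 12.

12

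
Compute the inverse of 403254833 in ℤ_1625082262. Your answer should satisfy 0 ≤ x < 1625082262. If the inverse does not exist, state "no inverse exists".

Extended Euclidean algorithm:
1625082262 = 4·403254833 + 12062930
403254833 = 33·12062930 + 5178143
12062930 = 2·5178143 + 1706644
5178143 = 3·1706644 + 58211
1706644 = 29·58211 + 18525
58211 = 3·18525 + 2636
18525 = 7·2636 + 73
2636 = 36·73 + 8
73 = 9·8 + 1
8 = 8·1 + 0
Since gcd(403254833, 1625082262) = 1, back-substitute to write 1 as a combination:
1 = 73 − 9·8
1 = −9·2636 + 325·73
1 = 325·18525 − 2284·2636
1 = −2284·58211 + 7177·18525
1 = 7177·1706644 − 210417·58211
1 = −210417·5178143 + 638428·1706644
1 = 638428·12062930 − 1487273·5178143
1 = −1487273·403254833 + 49718437·12062930
1 = 49718437·1625082262 − 200361021·403254833
Thus 403254833·(-200361021) ≡ 1 (mod 1625082262); reducing, -200361021 mod 1625082262 = 1424721241.

1424721241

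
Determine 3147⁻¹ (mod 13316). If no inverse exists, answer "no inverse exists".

Extended Euclidean algorithm:
13316 = 4·3147 + 728
3147 = 4·728 + 235
728 = 3·235 + 23
235 = 10·23 + 5
23 = 4·5 + 3
5 = 1·3 + 2
3 = 1·2 + 1
2 = 2·1 + 0
The gcd is 1. Working backward:
1 = 3 − 2
1 = −5 + 2·3
1 = 2·23 − 9·5
1 = −9·235 + 92·23
1 = 92·728 − 285·235
1 = −285·3147 + 1232·728
1 = 1232·13316 − 5213·3147
Hence 3147⁻¹ ≡ -5213 ≡ 8103 (mod 13316).

8103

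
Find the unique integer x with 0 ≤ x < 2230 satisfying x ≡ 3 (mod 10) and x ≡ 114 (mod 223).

Write x = 3 + 10·k. Then 10·k ≡ 114 − 3 ≡ 111 (mod 223).
Need 10⁻¹ mod 223. Extended Euclid on (223, 10):
223 = 22×10 + 3
10 = 3×3 + 1
3 = 3×1 + 0
Back-substitute:
1 = 10 − 3·3
1 = −3·223 + 67·10
10⁻¹ ≡ 67 (mod 223), so k ≡ 67·111 ≡ 78 (mod 223).
x = 3 + 10·78 = 783.

783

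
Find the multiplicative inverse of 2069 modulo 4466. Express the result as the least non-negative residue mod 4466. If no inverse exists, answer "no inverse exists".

Apply the Euclidean algorithm to 4466 and 2069:
4466 = 2×2069 + 328
2069 = 6×328 + 101
328 = 3×101 + 25
101 = 4×25 + 1
25 = 25×1 + 0
The gcd is 1. Working backward:
1 = 101 − 4·25
1 = −4·328 + 13·101
1 = 13·2069 − 82·328
1 = −82·4466 + 177·2069
So 2069·177 ≡ 1 (mod 4466).

177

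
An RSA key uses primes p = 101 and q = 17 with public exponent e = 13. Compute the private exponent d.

1477

φ(n) = (p−1)(q−1) = 100·16 = 1600.
Need d with 13·d ≡ 1 (mod 1600). Apply the extended Euclidean algorithm:
1600 = 123×13 + 1
13 = 13×1 + 0
Back-substitute:
1 = 1600 − 123·13
So 13·(-123) ≡ 1 (mod 1600), hence d ≡ -123 ≡ 1477 (mod 1600).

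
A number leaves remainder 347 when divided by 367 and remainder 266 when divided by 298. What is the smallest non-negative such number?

Write x = 347 + 367·k. Then 367·k ≡ 266 − 347 ≡ 217 (mod 298).
Need 367⁻¹ mod 298. Extended Euclid on (298, 69):
298 = 4·69 + 22
69 = 3·22 + 3
22 = 7·3 + 1
3 = 3·1 + 0
Back-substitute:
1 = 22 − 7·3
1 = −7·69 + 22·22
1 = 22·298 − 95·69
367⁻¹ ≡ 203 (mod 298), so k ≡ 203·217 ≡ 245 (mod 298).
x = 347 + 367·245 = 90262.

90262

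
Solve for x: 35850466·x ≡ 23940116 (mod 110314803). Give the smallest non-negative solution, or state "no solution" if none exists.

First find gcd(35850466, 110314803):
110314803 = 3·35850466 + 2763405
35850466 = 12·2763405 + 2689606
2763405 = 1·2689606 + 73799
2689606 = 36·73799 + 32842
73799 = 2·32842 + 8115
32842 = 4·8115 + 382
8115 = 21·382 + 93
382 = 4·93 + 10
93 = 9·10 + 3
10 = 3·3 + 1
3 = 3·1 + 0
gcd = 1, so a unique solution mod 110314803 exists.
Back-substitute for the Bézout coefficients:
1 = 10 − 3·3
1 = −3·93 + 28·10
1 = 28·382 − 115·93
1 = −115·8115 + 2443·382
1 = 2443·32842 − 9887·8115
1 = −9887·73799 + 22217·32842
1 = 22217·2689606 − 809699·73799
1 = −809699·2763405 + 831916·2689606
1 = 831916·35850466 − 10792691·2763405
1 = −10792691·110314803 + 33209989·35850466
So 35850466·(33209989) ≡ 1 (mod 110314803), giving 35850466⁻¹ ≡ 33209989.
x ≡ 35850466⁻¹·23940116 ≡ 33209989·23940116 ≡ 69169394 (mod 110314803).

69169394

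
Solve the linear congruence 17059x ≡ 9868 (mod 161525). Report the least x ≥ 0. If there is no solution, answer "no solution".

gcd(17059, 161525):
161525 = 9*17059 + 7994
17059 = 2*7994 + 1071
7994 = 7*1071 + 497
1071 = 2*497 + 77
497 = 6*77 + 35
77 = 2*35 + 7
35 = 5*7 + 0
gcd = 7, but 7 ∤ 9868, so the congruence has no solution.

no solution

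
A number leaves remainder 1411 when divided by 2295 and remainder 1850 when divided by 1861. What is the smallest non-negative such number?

Write x = 1411 + 2295·k. Then 2295·k ≡ 1850 − 1411 ≡ 439 (mod 1861).
Need 2295⁻¹ mod 1861. Extended Euclid on (1861, 434):
1861 = 4*434 + 125
434 = 3*125 + 59
125 = 2*59 + 7
59 = 8*7 + 3
7 = 2*3 + 1
3 = 3*1 + 0
Back-substitute:
1 = 7 − 2·3
1 = −2·59 + 17·7
1 = 17·125 − 36·59
1 = −36·434 + 125·125
1 = 125·1861 − 536·434
2295⁻¹ ≡ 1325 (mod 1861), so k ≡ 1325·439 ≡ 1043 (mod 1861).
x = 1411 + 2295·1043 = 2395096.

2395096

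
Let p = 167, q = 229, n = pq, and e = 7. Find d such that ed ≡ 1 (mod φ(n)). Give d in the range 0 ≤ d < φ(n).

5407

φ(n) = (p−1)(q−1) = 166·228 = 37848.
Need d with 7·d ≡ 1 (mod 37848). Apply the extended Euclidean algorithm:
37848 = 5406·7 + 6
7 = 1·6 + 1
6 = 6·1 + 0
Back-substitute:
1 = 7 − 6
1 = −37848 + 5407·7
So 7·5407 ≡ 1 (mod 37848), hence d = 5407.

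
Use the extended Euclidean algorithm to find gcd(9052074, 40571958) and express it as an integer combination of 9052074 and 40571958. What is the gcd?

6

Repeated division:
40571958 = 4×9052074 + 4363662
9052074 = 2×4363662 + 324750
4363662 = 13×324750 + 141912
324750 = 2×141912 + 40926
141912 = 3×40926 + 19134
40926 = 2×19134 + 2658
19134 = 7×2658 + 528
2658 = 5×528 + 18
528 = 29×18 + 6
18 = 3×6 + 0
gcd(9052074, 40571958) = 6.
Working backward:
6 = 528 − 29·18
6 = −29·2658 + 146·528
6 = 146·19134 − 1051·2658
6 = −1051·40926 + 2248·19134
6 = 2248·141912 − 7795·40926
6 = −7795·324750 + 17838·141912
6 = 17838·4363662 − 239689·324750
6 = −239689·9052074 + 497216·4363662
6 = 497216·40571958 − 2228553·9052074
So 6 = (497216)·40571958 + (-2228553)·9052074.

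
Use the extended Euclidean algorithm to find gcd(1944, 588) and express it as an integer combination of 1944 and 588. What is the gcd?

12

Repeated division:
1944 = 3·588 + 180
588 = 3·180 + 48
180 = 3·48 + 36
48 = 1·36 + 12
36 = 3·12 + 0
gcd(1944, 588) = 12.
Express as a combination:
12 = 48 − 36
12 = −180 + 4·48
12 = 4·588 − 13·180
12 = −13·1944 + 43·588
So 12 = (-13)·1944 + (43)·588.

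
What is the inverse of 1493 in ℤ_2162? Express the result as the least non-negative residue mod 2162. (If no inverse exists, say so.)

1897

Apply the Euclidean algorithm to 2162 and 1493:
2162 = 1·1493 + 669
1493 = 2·669 + 155
669 = 4·155 + 49
155 = 3·49 + 8
49 = 6·8 + 1
8 = 8·1 + 0
Since gcd(1493, 2162) = 1, back-substitute to write 1 as a combination:
1 = 49 − 6·8
1 = −6·155 + 19·49
1 = 19·669 − 82·155
1 = −82·1493 + 183·669
1 = 183·2162 − 265·1493
So 1493·(-265) ≡ 1 (mod 2162), and -265 ≡ 1897 (mod 2162).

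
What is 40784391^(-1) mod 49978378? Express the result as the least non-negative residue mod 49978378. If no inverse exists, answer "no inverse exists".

46917603

Run Euclid on (49978378, 40784391):
49978378 = 1*40784391 + 9193987
40784391 = 4*9193987 + 4008443
9193987 = 2*4008443 + 1177101
4008443 = 3*1177101 + 477140
1177101 = 2*477140 + 222821
477140 = 2*222821 + 31498
222821 = 7*31498 + 2335
31498 = 13*2335 + 1143
2335 = 2*1143 + 49
1143 = 23*49 + 16
49 = 3*16 + 1
16 = 16*1 + 0
The gcd is 1. Working backward:
1 = 49 − 3·16
1 = −3·1143 + 70·49
1 = 70·2335 − 143·1143
1 = −143·31498 + 1929·2335
1 = 1929·222821 − 13646·31498
1 = −13646·477140 + 29221·222821
1 = 29221·1177101 − 72088·477140
1 = −72088·4008443 + 245485·1177101
1 = 245485·9193987 − 563058·4008443
1 = −563058·40784391 + 2497717·9193987
1 = 2497717·49978378 − 3060775·40784391
So 40784391·(-3060775) ≡ 1 (mod 49978378), and -3060775 ≡ 46917603 (mod 49978378).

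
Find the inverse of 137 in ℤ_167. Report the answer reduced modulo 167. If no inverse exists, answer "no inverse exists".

128

Run Euclid on (167, 137):
167 = 1*137 + 30
137 = 4*30 + 17
30 = 1*17 + 13
17 = 1*13 + 4
13 = 3*4 + 1
4 = 4*1 + 0
gcd = 1, so the inverse exists. Back-substitute:
1 = 13 − 3·4
1 = −3·17 + 4·13
1 = 4·30 − 7·17
1 = −7·137 + 32·30
1 = 32·167 − 39·137
Thus 137·(-39) ≡ 1 (mod 167); reducing, -39 mod 167 = 128.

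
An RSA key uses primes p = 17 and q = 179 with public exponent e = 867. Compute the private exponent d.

2283

φ(n) = (p−1)(q−1) = 16·178 = 2848.
Need d with 867·d ≡ 1 (mod 2848). Apply the extended Euclidean algorithm:
2848 = 3·867 + 247
867 = 3·247 + 126
247 = 1·126 + 121
126 = 1·121 + 5
121 = 24·5 + 1
5 = 5·1 + 0
Back-substitute:
1 = 121 − 24·5
1 = −24·126 + 25·121
1 = 25·247 − 49·126
1 = −49·867 + 172·247
1 = 172·2848 − 565·867
So 867·(-565) ≡ 1 (mod 2848), hence d ≡ -565 ≡ 2283 (mod 2848).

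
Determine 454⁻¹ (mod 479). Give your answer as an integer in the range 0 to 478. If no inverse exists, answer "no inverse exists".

Apply the Euclidean algorithm to 479 and 454:
479 = 1×454 + 25
454 = 18×25 + 4
25 = 6×4 + 1
4 = 4×1 + 0
The gcd is 1. Working backward:
1 = 25 − 6·4
1 = −6·454 + 109·25
1 = 109·479 − 115·454
Hence 454⁻¹ ≡ -115 ≡ 364 (mod 479).

364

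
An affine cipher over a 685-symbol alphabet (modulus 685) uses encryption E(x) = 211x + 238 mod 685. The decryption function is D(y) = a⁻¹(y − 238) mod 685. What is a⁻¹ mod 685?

Apply the Euclidean algorithm to 685 and 211:
685 = 3×211 + 52
211 = 4×52 + 3
52 = 17×3 + 1
3 = 3×1 + 0
The gcd is 1. Working backward:
1 = 52 − 17·3
1 = −17·211 + 69·52
1 = 69·685 − 224·211
Thus 211·(-224) ≡ 1 (mod 685); reducing, -224 mod 685 = 461.

461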